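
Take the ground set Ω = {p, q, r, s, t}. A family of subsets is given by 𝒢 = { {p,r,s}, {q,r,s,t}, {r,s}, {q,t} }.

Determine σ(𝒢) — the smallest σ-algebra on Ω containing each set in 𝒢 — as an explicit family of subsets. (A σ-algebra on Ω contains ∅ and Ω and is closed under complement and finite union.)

Initial family (6 sets): { {}, {q,t}, {r,s}, {p,r,s}, {q,r,s,t}, Ω }.
Iteration 1: 2 new —
  {p}  = complement {q,r,s,t}
  {p,q,t}  = complement {r,s}
  (now 8)
Iteration 2 adds nothing — fixpoint reached.

σ(𝒢) = { {}, {p}, {q,t}, {r,s}, {p,q,t}, {p,r,s}, {q,r,s,t}, Ω }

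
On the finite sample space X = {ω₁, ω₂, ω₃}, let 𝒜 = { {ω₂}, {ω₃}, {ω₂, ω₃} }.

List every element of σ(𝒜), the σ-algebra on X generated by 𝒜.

σ(𝒜) = { ∅, {ω₁}, {ω₂}, {ω₃}, {ω₁, ω₂}, {ω₁, ω₃}, {ω₂, ω₃}, X }

Working:
Begin from { ∅, {ω₂}, {ω₃}, {ω₂, ω₃}, X } (that is, 𝒜 plus ∅ and X).
Round 1 adds 3:
  {ω₁}  = ᶜ of {ω₂, ω₃}
  {ω₁, ω₂}  = ᶜ of {ω₃}
  {ω₁, ω₃}  = ᶜ of {ω₂}
  (now 8)
Round 2: already closed under ᶜ and ∪.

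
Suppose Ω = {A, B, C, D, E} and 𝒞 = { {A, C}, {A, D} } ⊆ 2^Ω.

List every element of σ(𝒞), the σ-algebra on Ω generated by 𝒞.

Take S₀ = 𝒞 ∪ {∅, Ω} = { ∅, {A, C}, {A, D}, Ω }.
Step 1 (3 new):
  {A, C, D}  = {A, C} ∪ {A, D}
  {B, C, E}  = Ω∖{A, D}
  {B, D, E}  = Ω∖{A, C}
  — 7 sets.
Step 2 adds 4:
  {B, E}  = Ω∖{A, C, D}
  {A, B, C, E}  = {B, C, E} ∪ {A, C}
  {A, B, D, E}  = {A, D} ∪ {B, D, E}
  {B, C, D, E}  = {B, C, E} ∪ {B, D, E}
  — 11 sets.
Step 3: +3 →
  {A}  = Ω∖{B, C, D, E}
  {C}  = Ω∖{A, B, D, E}
  {D}  = Ω∖{A, B, C, E}
  — 14 sets.
Step 4. New:
  {C, D}  = {C} ∪ {D}
  {A, B, E}  = {B, E} ∪ {A}
  — 16 sets.
After Step 5 the family is unchanged; done.

Therefore σ(𝒞) = { ∅, {A}, {C}, {D}, {A, C}, {A, D}, {B, E}, {C, D}, {A, B, E}, {A, C, D}, {B, C, E}, {B, D, E}, {A, B, C, E}, {A, B, D, E}, {B, C, D, E}, Ω } (|σ(𝒞)| = 16).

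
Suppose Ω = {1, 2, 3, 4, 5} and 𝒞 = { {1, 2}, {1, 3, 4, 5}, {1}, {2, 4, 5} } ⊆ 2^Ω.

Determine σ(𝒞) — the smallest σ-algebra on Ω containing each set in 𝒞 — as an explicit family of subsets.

σ(𝒞) (16 sets): { {}, {1}, {2}, {3}, {1, 2}, {1, 3}, {2, 3}, {4, 5}, {1, 2, 3}, {1, 4, 5}, {2, 4, 5}, {3, 4, 5}, {1, 2, 4, 5}, {1, 3, 4, 5}, {2, 3, 4, 5}, Ω }

Check:
Seed the family with 𝒞 together with ∅ and Ω: { {}, {1}, {1, 2}, {2, 4, 5}, {1, 3, 4, 5}, Ω }.
Pass 1: +5 →
  {2}  = ᶜ of {1, 3, 4, 5}
  {1, 3}  = ᶜ of {2, 4, 5}
  {3, 4, 5}  = ᶜ of {1, 2}
  {1, 2, 4, 5}  = {1, 2} ∪ {2, 4, 5}
  {2, 3, 4, 5}  = ᶜ of {1}
  (now 11)
Pass 2 (2 new):
  {3}  = ᶜ of {1, 2, 4, 5}
  {1, 2, 3}  = {1, 2} ∪ {1, 3}
  (now 13)
Pass 3. New:
  {2, 3}  = {3} ∪ {2}
  {4, 5}  = ᶜ of {1, 2, 3}
  (now 15)
Pass 4. New:
  {1, 4, 5}  = ᶜ of {2, 3}
  (now 16)
After Pass 5 the family is unchanged; done.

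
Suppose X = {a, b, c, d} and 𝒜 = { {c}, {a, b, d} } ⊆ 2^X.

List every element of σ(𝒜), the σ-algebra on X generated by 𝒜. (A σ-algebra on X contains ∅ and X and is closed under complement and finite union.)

Answer: σ(𝒜) = { {}, {c}, {a, b, d}, X }

Derivation:
Seed the family with 𝒜 together with ∅ and X: { {}, {c}, {a, b, d}, X }.
Step 1: closed — nothing new.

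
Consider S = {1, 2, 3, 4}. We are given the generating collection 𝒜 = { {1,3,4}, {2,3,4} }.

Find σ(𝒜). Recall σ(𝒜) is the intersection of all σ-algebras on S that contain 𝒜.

Initial family (4 sets): { {}, {1,3,4}, {2,3,4}, S }.
Round 1: 2 new —
  {1}  = complement {2,3,4}
  {2}  = complement {1,3,4}
Round 2: +1 →
  {1,2}  = {2} ∪ {1}
Round 3: +1 →
  {3,4}  = complement {1,2}
Round 4 adds nothing — fixpoint reached.

Therefore σ(𝒜) = { {}, {1}, {2}, {1,2}, {3,4}, {1,3,4}, {2,3,4}, S } (|σ(𝒜)| = 8).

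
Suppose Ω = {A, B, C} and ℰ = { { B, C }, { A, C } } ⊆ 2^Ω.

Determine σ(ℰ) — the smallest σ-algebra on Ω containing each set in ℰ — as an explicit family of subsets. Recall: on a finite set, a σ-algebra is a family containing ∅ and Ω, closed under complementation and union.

Begin from { {  }, { A, C }, { B, C }, Ω } (that is, ℰ plus ∅ and Ω).
Round 1. New:
  { A }  = ᶜ of { B, C }
  { B }  = ᶜ of { A, C }
  [6 total]
Round 2 (1 new):
  { A, B }  = { B } ∪ { A }
  [7 total]
Round 3: 1 new —
  { C }  = ᶜ of { A, B }
  [8 total]
Round 4: already closed under ᶜ and ∪.

Hence σ(ℰ) has 8 members: { {  }, { A }, { B }, { C }, { A, B }, { A, C }, { B, C }, Ω }.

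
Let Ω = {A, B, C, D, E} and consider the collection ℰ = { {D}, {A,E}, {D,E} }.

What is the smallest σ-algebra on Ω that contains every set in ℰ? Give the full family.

Answer: σ(ℰ) = { ∅, {A}, {D}, {E}, {A,D}, {A,E}, {B,C}, {D,E}, {A,B,C}, {A,D,E}, {B,C,D}, {B,C,E}, {A,B,C,D}, {A,B,C,E}, {B,C,D,E}, Ω }

Trace:
Take S₀ = ℰ ∪ {∅, Ω} = { ∅, {D}, {A,E}, {D,E}, Ω }.
Round 1 (4 new):
  {A,B,C}  = complement {D,E}
  {A,D,E}  = {D,E} ∪ {A,E}
  {B,C,D}  = complement {A,E}
  {A,B,C,E}  = complement {D}
  — 9 sets.
Round 2. New:
  {B,C}  = complement {A,D,E}
  {A,B,C,D}  = {A,B,C} ∪ {B,C,D}
  {B,C,D,E}  = {B,C,D} ∪ {D,E}
  — 12 sets.
Round 3 adds 2:
  {A}  = complement {B,C,D,E}
  {E}  = complement {A,B,C,D}
  — 14 sets.
Round 4: 2 new —
  {A,D}  = {D} ∪ {A}
  {B,C,E}  = {B,C} ∪ {E}
  — 16 sets.
Round 5: already closed under ᶜ and ∪.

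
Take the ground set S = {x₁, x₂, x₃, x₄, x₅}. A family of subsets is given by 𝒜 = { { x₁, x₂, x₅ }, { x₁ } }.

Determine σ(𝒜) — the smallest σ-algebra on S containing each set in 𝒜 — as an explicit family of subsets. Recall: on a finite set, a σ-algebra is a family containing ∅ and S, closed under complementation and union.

Take S₀ = 𝒜 ∪ {∅, S} = { ∅, { x₁ }, { x₁, x₂, x₅ }, S }.
Iteration 1: +2 →
  { x₃, x₄ }  = { x₁, x₂, x₅ }ᶜ
  { x₂, x₃, x₄, x₅ }  = { x₁ }ᶜ
Iteration 2: +1 →
  { x₁, x₃, x₄ }  = { x₃, x₄ } ∪ { x₁ }
Iteration 3. New:
  { x₂, x₅ }  = { x₁, x₃, x₄ }ᶜ
Iteration 4: already closed under ᶜ and ∪.

Therefore σ(𝒜) = { ∅, { x₁ }, { x₂, x₅ }, { x₃, x₄ }, { x₁, x₂, x₅ }, { x₁, x₃, x₄ }, { x₂, x₃, x₄, x₅ }, S } (|σ(𝒜)| = 8).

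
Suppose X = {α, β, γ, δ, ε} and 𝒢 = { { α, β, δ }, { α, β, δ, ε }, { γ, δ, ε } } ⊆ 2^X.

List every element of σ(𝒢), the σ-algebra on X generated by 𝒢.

σ(𝒢) (16 sets): { ∅, { γ }, { δ }, { ε }, { α, β }, { γ, δ }, { γ, ε }, { δ, ε }, { α, β, γ }, { α, β, δ }, { α, β, ε }, { γ, δ, ε }, { α, β, γ, δ }, { α, β, γ, ε }, { α, β, δ, ε }, X }

Trace:
Start: 𝒢 ∪ {∅, X} = { ∅, { α, β, δ }, { γ, δ, ε }, { α, β, δ, ε }, X }.
Step 1: 3 new —
  { γ }  = complement { α, β, δ, ε }
  { α, β }  = complement { γ, δ, ε }
  { γ, ε }  = complement { α, β, δ }
Step 2: 3 new —
  { α, β, γ }  = { γ } ∪ { α, β }
  { α, β, γ, δ }  = { γ } ∪ { α, β, δ }
  { α, β, γ, ε }  = { γ, ε } ∪ { α, β }
Step 3: 3 new —
  { δ }  = complement { α, β, γ, ε }
  { ε }  = complement { α, β, γ, δ }
  { δ, ε }  = complement { α, β, γ }
Step 4: +2 →
  { γ, δ }  = { γ } ∪ { δ }
  { α, β, ε }  = { α, β } ∪ { ε }
Step 5 adds nothing — fixpoint reached.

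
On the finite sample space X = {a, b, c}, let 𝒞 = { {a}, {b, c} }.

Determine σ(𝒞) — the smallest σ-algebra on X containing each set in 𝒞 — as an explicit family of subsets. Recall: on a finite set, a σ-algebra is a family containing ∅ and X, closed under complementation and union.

|σ(𝒞)| = 4.  σ(𝒞) = { {}, {a}, {b, c}, X }

Derivation:
Start: 𝒞 ∪ {∅, X} = { {}, {a}, {b, c}, X }.
Round 1 adds nothing — fixpoint reached.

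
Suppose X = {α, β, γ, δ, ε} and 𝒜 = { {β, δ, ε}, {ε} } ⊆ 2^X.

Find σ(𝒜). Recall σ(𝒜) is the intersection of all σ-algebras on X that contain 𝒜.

|σ(𝒜)| = 8.  σ(𝒜) = { {}, {ε}, {α, γ}, {β, δ}, {α, γ, ε}, {β, δ, ε}, {α, β, γ, δ}, X }

Derivation:
Begin from { {}, {ε}, {β, δ, ε}, X } (that is, 𝒜 plus ∅ and X).
Pass 1 (2 new):
  {α, γ}  = X∖{β, δ, ε}
  {α, β, γ, δ}  = X∖{ε}
  — 6 sets.
Pass 2: +1 →
  {α, γ, ε}  = {α, γ} ∪ {ε}
  — 7 sets.
Pass 3: 1 new —
  {β, δ}  = X∖{α, γ, ε}
  — 8 sets.
Pass 4: no new sets; the family is a σ-algebra.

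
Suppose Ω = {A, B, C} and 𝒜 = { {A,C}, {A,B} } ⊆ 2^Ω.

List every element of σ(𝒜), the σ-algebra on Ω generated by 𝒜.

Initial family (4 sets): { {}, {A,B}, {A,C}, Ω }.
Pass 1 (2 new):
  {B}  = {A,C}ᶜ
  {C}  = {A,B}ᶜ
  [6 total]
Pass 2: 1 new —
  {B,C}  = {C} ∪ {B}
  [7 total]
Pass 3: 1 new —
  {A}  = {B,C}ᶜ
  [8 total]
Pass 4: stable.

|σ(𝒜)| = 8.  σ(𝒜) = { {}, {A}, {B}, {C}, {A,B}, {A,C}, {B,C}, Ω }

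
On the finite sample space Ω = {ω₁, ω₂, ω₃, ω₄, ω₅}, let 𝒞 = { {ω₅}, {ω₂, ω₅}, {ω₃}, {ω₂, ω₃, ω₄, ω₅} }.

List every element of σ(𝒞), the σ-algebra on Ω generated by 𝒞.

Initial family (6 sets): { ∅, {ω₃}, {ω₅}, {ω₂, ω₅}, {ω₂, ω₃, ω₄, ω₅}, Ω }.
Iteration 1. New:
  {ω₁}  = ᶜ of {ω₂, ω₃, ω₄, ω₅}
  {ω₃, ω₅}  = {ω₃} ∪ {ω₅}
  {ω₁, ω₃, ω₄}  = ᶜ of {ω₂, ω₅}
  {ω₂, ω₃, ω₅}  = {ω₃} ∪ {ω₂, ω₅}
  {ω₁, ω₂, ω₃, ω₄}  = ᶜ of {ω₅}
  {ω₁, ω₂, ω₄, ω₅}  = ᶜ of {ω₃}
  — 12 sets.
Iteration 2: 8 new —
  {ω₁, ω₃}  = {ω₃} ∪ {ω₁}
  {ω₁, ω₄}  = ᶜ of {ω₂, ω₃, ω₅}
  {ω₁, ω₅}  = {ω₅} ∪ {ω₁}
  {ω₁, ω₂, ω₄}  = ᶜ of {ω₃, ω₅}
  {ω₁, ω₂, ω₅}  = {ω₂, ω₅} ∪ {ω₁}
  {ω₁, ω₃, ω₅}  = {ω₃, ω₅} ∪ {ω₁}
  {ω₁, ω₂, ω₃, ω₅}  = {ω₂, ω₃, ω₅} ∪ {ω₁}
  {ω₁, ω₃, ω₄, ω₅}  = {ω₅} ∪ {ω₁, ω₃, ω₄}
  — 20 sets.
Iteration 3 adds 7:
  {ω₂}  = ᶜ of {ω₁, ω₃, ω₄, ω₅}
  {ω₄}  = ᶜ of {ω₁, ω₂, ω₃, ω₅}
  {ω₂, ω₄}  = ᶜ of {ω₁, ω₃, ω₅}
  {ω₃, ω₄}  = ᶜ of {ω₁, ω₂, ω₅}
  {ω₁, ω₄, ω₅}  = {ω₁, ω₄} ∪ {ω₁, ω₅}
  {ω₂, ω₃, ω₄}  = ᶜ of {ω₁, ω₅}
  {ω₂, ω₄, ω₅}  = ᶜ of {ω₁, ω₃}
  — 27 sets.
Iteration 4: +5 →
  {ω₁, ω₂}  = {ω₂} ∪ {ω₁}
  {ω₂, ω₃}  = ᶜ of {ω₁, ω₄, ω₅}
  {ω₄, ω₅}  = {ω₅} ∪ {ω₄}
  {ω₁, ω₂, ω₃}  = {ω₂} ∪ {ω₁, ω₃}
  {ω₃, ω₄, ω₅}  = {ω₃, ω₄} ∪ {ω₅}
  — 32 sets.
After Iteration 5 the family is unchanged; done.

σ(𝒞) = { ∅, {ω₁}, {ω₂}, {ω₃}, {ω₄}, {ω₅}, {ω₁, ω₂}, {ω₁, ω₃}, {ω₁, ω₄}, {ω₁, ω₅}, {ω₂, ω₃}, {ω₂, ω₄}, {ω₂, ω₅}, {ω₃, ω₄}, {ω₃, ω₅}, {ω₄, ω₅}, {ω₁, ω₂, ω₃}, {ω₁, ω₂, ω₄}, {ω₁, ω₂, ω₅}, {ω₁, ω₃, ω₄}, {ω₁, ω₃, ω₅}, {ω₁, ω₄, ω₅}, {ω₂, ω₃, ω₄}, {ω₂, ω₃, ω₅}, {ω₂, ω₄, ω₅}, {ω₃, ω₄, ω₅}, {ω₁, ω₂, ω₃, ω₄}, {ω₁, ω₂, ω₃, ω₅}, {ω₁, ω₂, ω₄, ω₅}, {ω₁, ω₃, ω₄, ω₅}, {ω₂, ω₃, ω₄, ω₅}, Ω }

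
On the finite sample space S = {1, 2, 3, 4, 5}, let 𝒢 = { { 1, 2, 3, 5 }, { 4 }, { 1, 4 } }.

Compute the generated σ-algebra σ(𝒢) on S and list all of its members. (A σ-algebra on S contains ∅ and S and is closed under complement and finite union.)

σ(𝒢) (8 sets): { ∅, { 1 }, { 4 }, { 1, 4 }, { 2, 3, 5 }, { 1, 2, 3, 5 }, { 2, 3, 4, 5 }, S }

Check:
Initial family (5 sets): { ∅, { 4 }, { 1, 4 }, { 1, 2, 3, 5 }, S }.
Pass 1. New:
  { 2, 3, 5 }  = { 1, 4 }ᶜ
  — 6 sets.
Pass 2. New:
  { 2, 3, 4, 5 }  = { 4 } ∪ { 2, 3, 5 }
  — 7 sets.
Pass 3: +1 →
  { 1 }  = { 2, 3, 4, 5 }ᶜ
  — 8 sets.
Pass 4: stable.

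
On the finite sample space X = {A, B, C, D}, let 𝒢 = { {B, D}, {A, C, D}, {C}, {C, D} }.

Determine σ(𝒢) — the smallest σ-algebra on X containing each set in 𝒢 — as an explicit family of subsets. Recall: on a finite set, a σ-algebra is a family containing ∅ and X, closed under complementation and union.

Begin from { {}, {C}, {B, D}, {C, D}, {A, C, D}, X } (that is, 𝒢 plus ∅ and X).
Round 1 adds 5:
  {B}  = complement {A, C, D}
  {A, B}  = complement {C, D}
  {A, C}  = complement {B, D}
  {A, B, D}  = complement {C}
  {B, C, D}  = {C} ∪ {B, D}
  — 11 sets.
Round 2. New:
  {A}  = complement {B, C, D}
  {B, C}  = {B} ∪ {C}
  {A, B, C}  = {A, B} ∪ {C}
  — 14 sets.
Round 3 (2 new):
  {D}  = complement {A, B, C}
  {A, D}  = complement {B, C}
  — 16 sets.
Round 4: no new sets; the family is a σ-algebra.

σ(𝒢) = { {}, {A}, {B}, {C}, {D}, {A, B}, {A, C}, {A, D}, {B, C}, {B, D}, {C, D}, {A, B, C}, {A, B, D}, {A, C, D}, {B, C, D}, X }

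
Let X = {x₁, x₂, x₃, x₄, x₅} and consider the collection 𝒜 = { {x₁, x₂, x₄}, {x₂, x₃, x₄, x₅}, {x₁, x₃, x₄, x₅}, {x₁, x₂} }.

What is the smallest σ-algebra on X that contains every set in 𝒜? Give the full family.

Start: 𝒜 ∪ {∅, X} = { {}, {x₁, x₂}, {x₁, x₂, x₄}, {x₁, x₃, x₄, x₅}, {x₂, x₃, x₄, x₅}, X }.
Step 1. New:
  {x₁}  = ᶜ of {x₂, x₃, x₄, x₅}
  {x₂}  = ᶜ of {x₁, x₃, x₄, x₅}
  {x₃, x₅}  = ᶜ of {x₁, x₂, x₄}
  {x₃, x₄, x₅}  = ᶜ of {x₁, x₂}
  (now 10)
Step 2 (3 new):
  {x₁, x₃, x₅}  = {x₃, x₅} ∪ {x₁}
  {x₂, x₃, x₅}  = {x₂} ∪ {x₃, x₅}
  {x₁, x₂, x₃, x₅}  = {x₁, x₂} ∪ {x₃, x₅}
  (now 13)
Step 3. New:
  {x₄}  = ᶜ of {x₁, x₂, x₃, x₅}
  {x₁, x₄}  = ᶜ of {x₂, x₃, x₅}
  {x₂, x₄}  = ᶜ of {x₁, x₃, x₅}
  (now 16)
Step 4: already closed under ᶜ and ∪.

σ(𝒜) = { {}, {x₁}, {x₂}, {x₄}, {x₁, x₂}, {x₁, x₄}, {x₂, x₄}, {x₃, x₅}, {x₁, x₂, x₄}, {x₁, x₃, x₅}, {x₂, x₃, x₅}, {x₃, x₄, x₅}, {x₁, x₂, x₃, x₅}, {x₁, x₃, x₄, x₅}, {x₂, x₃, x₄, x₅}, X }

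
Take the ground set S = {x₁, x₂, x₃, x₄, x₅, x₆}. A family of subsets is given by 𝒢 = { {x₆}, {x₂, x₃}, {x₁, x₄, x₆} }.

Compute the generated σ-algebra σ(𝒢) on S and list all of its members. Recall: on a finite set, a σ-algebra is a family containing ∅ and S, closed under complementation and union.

Begin from { {}, {x₆}, {x₂, x₃}, {x₁, x₄, x₆}, S } (that is, 𝒢 plus ∅ and S).
Step 1: +5 →
  {x₂, x₃, x₅}  = complement {x₁, x₄, x₆}
  {x₂, x₃, x₆}  = {x₂, x₃} ∪ {x₆}
  {x₁, x₄, x₅, x₆}  = complement {x₂, x₃}
  {x₁, x₂, x₃, x₄, x₅}  = complement {x₆}
  {x₁, x₂, x₃, x₄, x₆}  = {x₂, x₃} ∪ {x₁, x₄, x₆}
  — 10 sets.
Step 2 (3 new):
  {x₅}  = complement {x₁, x₂, x₃, x₄, x₆}
  {x₁, x₄, x₅}  = complement {x₂, x₃, x₆}
  {x₂, x₃, x₅, x₆}  = {x₂, x₃, x₆} ∪ {x₂, x₃, x₅}
  — 13 sets.
Step 3: +2 →
  {x₁, x₄}  = complement {x₂, x₃, x₅, x₆}
  {x₅, x₆}  = {x₆} ∪ {x₅}
  — 15 sets.
Step 4: 1 new —
  {x₁, x₂, x₃, x₄}  = complement {x₅, x₆}
  — 16 sets.
Step 5: already closed under ᶜ and ∪.

|σ(𝒢)| = 16.  σ(𝒢) = { {}, {x₅}, {x₆}, {x₁, x₄}, {x₂, x₃}, {x₅, x₆}, {x₁, x₄, x₅}, {x₁, x₄, x₆}, {x₂, x₃, x₅}, {x₂, x₃, x₆}, {x₁, x₂, x₃, x₄}, {x₁, x₄, x₅, x₆}, {x₂, x₃, x₅, x₆}, {x₁, x₂, x₃, x₄, x₅}, {x₁, x₂, x₃, x₄, x₆}, S }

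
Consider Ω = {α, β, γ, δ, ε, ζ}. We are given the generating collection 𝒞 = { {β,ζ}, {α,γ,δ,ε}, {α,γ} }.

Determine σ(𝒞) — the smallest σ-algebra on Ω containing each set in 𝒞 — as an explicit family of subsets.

Begin from { {}, {α,γ}, {β,ζ}, {α,γ,δ,ε}, Ω } (that is, 𝒞 plus ∅ and Ω).
Round 1. New:
  {α,β,γ,ζ}  = {α,γ} ∪ {β,ζ}
  {β,δ,ε,ζ}  = ᶜ of {α,γ}
  — 7 sets.
Round 2. New:
  {δ,ε}  = ᶜ of {α,β,γ,ζ}
  — 8 sets.
Round 3: already closed under ᶜ and ∪.

Therefore σ(𝒞) = { {}, {α,γ}, {β,ζ}, {δ,ε}, {α,β,γ,ζ}, {α,γ,δ,ε}, {β,δ,ε,ζ}, Ω } (|σ(𝒞)| = 8).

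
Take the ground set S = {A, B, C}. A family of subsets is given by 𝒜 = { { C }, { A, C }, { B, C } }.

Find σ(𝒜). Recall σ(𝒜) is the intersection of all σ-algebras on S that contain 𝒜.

σ(𝒜) (8 sets): { {  }, { A }, { B }, { C }, { A, B }, { A, C }, { B, C }, S }

Check:
Seed the family with 𝒜 together with ∅ and S: { {  }, { C }, { A, C }, { B, C }, S }.
Round 1. New:
  { A }  = complement { B, C }
  { B }  = complement { A, C }
  { A, B }  = complement { C }
Round 2: already closed under ᶜ and ∪.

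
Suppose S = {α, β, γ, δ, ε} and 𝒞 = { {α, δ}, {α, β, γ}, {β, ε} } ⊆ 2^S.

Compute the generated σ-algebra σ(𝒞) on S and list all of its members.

Begin from { ∅, {α, δ}, {β, ε}, {α, β, γ}, S } (that is, 𝒞 plus ∅ and S).
Round 1: +6 →
  {δ, ε}  = ᶜ of {α, β, γ}
  {α, γ, δ}  = ᶜ of {β, ε}
  {β, γ, ε}  = ᶜ of {α, δ}
  {α, β, γ, δ}  = {α, β, γ} ∪ {α, δ}
  {α, β, γ, ε}  = {β, ε} ∪ {α, β, γ}
  {α, β, δ, ε}  = {β, ε} ∪ {α, δ}
Round 2: 7 new —
  {γ}  = ᶜ of {α, β, δ, ε}
  {δ}  = ᶜ of {α, β, γ, ε}
  {ε}  = ᶜ of {α, β, γ, δ}
  {α, δ, ε}  = {δ, ε} ∪ {α, δ}
  {β, δ, ε}  = {β, ε} ∪ {δ, ε}
  {α, γ, δ, ε}  = {δ, ε} ∪ {α, γ, δ}
  {β, γ, δ, ε}  = {δ, ε} ∪ {β, γ, ε}
Round 3 (7 new):
  {α}  = ᶜ of {β, γ, δ, ε}
  {β}  = ᶜ of {α, γ, δ, ε}
  {α, γ}  = ᶜ of {β, δ, ε}
  {β, γ}  = ᶜ of {α, δ, ε}
  {γ, δ}  = {γ} ∪ {δ}
  {γ, ε}  = {γ} ∪ {ε}
  {γ, δ, ε}  = {δ, ε} ∪ {γ}
Round 4 (7 new):
  {α, β}  = ᶜ of {γ, δ, ε}
  {α, ε}  = {ε} ∪ {α}
  {β, δ}  = {β} ∪ {δ}
  {α, β, δ}  = ᶜ of {γ, ε}
  {α, β, ε}  = ᶜ of {γ, δ}
  {α, γ, ε}  = {ε} ∪ {α, γ}
  {β, γ, δ}  = {γ, δ} ∪ {β}
Round 5: stable.

Therefore σ(𝒞) = { ∅, {α}, {β}, {γ}, {δ}, {ε}, {α, β}, {α, γ}, {α, δ}, {α, ε}, {β, γ}, {β, δ}, {β, ε}, {γ, δ}, {γ, ε}, {δ, ε}, {α, β, γ}, {α, β, δ}, {α, β, ε}, {α, γ, δ}, {α, γ, ε}, {α, δ, ε}, {β, γ, δ}, {β, γ, ε}, {β, δ, ε}, {γ, δ, ε}, {α, β, γ, δ}, {α, β, γ, ε}, {α, β, δ, ε}, {α, γ, δ, ε}, {β, γ, δ, ε}, S } (|σ(𝒞)| = 32).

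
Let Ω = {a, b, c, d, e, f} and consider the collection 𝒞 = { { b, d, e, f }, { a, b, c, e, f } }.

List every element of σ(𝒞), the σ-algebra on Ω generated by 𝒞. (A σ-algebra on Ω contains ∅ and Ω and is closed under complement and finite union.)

|σ(𝒞)| = 8.  σ(𝒞) = { ∅, { d }, { a, c }, { a, c, d }, { b, e, f }, { b, d, e, f }, { a, b, c, e, f }, Ω }

Derivation:
Initial family (4 sets): { ∅, { b, d, e, f }, { a, b, c, e, f }, Ω }.
Pass 1: +2 →
  { d }  = complement { a, b, c, e, f }
  { a, c }  = complement { b, d, e, f }
  [6 total]
Pass 2: +1 →
  { a, c, d }  = { a, c } ∪ { d }
  [7 total]
Pass 3: +1 →
  { b, e, f }  = complement { a, c, d }
  [8 total]
After Pass 4 the family is unchanged; done.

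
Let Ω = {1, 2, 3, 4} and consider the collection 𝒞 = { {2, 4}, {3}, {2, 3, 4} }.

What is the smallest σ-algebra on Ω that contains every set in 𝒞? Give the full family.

Initial family (5 sets): { {}, {3}, {2, 4}, {2, 3, 4}, Ω }.
Step 1: 3 new —
  {1}  = ᶜ of {2, 3, 4}
  {1, 3}  = ᶜ of {2, 4}
  {1, 2, 4}  = ᶜ of {3}
Step 2 adds nothing — fixpoint reached.

|σ(𝒞)| = 8.  σ(𝒞) = { {}, {1}, {3}, {1, 3}, {2, 4}, {1, 2, 4}, {2, 3, 4}, Ω }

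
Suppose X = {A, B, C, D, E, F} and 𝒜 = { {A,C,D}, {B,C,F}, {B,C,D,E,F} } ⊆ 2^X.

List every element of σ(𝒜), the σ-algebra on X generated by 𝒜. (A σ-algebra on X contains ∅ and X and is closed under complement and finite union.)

|σ(𝒜)| = 32.  σ(𝒜) = { {}, {A}, {C}, {D}, {E}, {A,C}, {A,D}, {A,E}, {B,F}, {C,D}, {C,E}, {D,E}, {A,B,F}, {A,C,D}, {A,C,E}, {A,D,E}, {B,C,F}, {B,D,F}, {B,E,F}, {C,D,E}, {A,B,C,F}, {A,B,D,F}, {A,B,E,F}, {A,C,D,E}, {B,C,D,F}, {B,C,E,F}, {B,D,E,F}, {A,B,C,D,F}, {A,B,C,E,F}, {A,B,D,E,F}, {B,C,D,E,F}, X }

Trace:
Start: 𝒜 ∪ {∅, X} = { {}, {A,C,D}, {B,C,F}, {B,C,D,E,F}, X }.
Round 1: +4 →
  {A}  = X∖{B,C,D,E,F}
  {A,D,E}  = X∖{B,C,F}
  {B,E,F}  = X∖{A,C,D}
  {A,B,C,D,F}  = {A,C,D} ∪ {B,C,F}
  (now 9)
Round 2 adds 6:
  {E}  = X∖{A,B,C,D,F}
  {A,B,C,F}  = {B,C,F} ∪ {A}
  {A,B,E,F}  = {B,E,F} ∪ {A}
  {A,C,D,E}  = {A,D,E} ∪ {A,C,D}
  {B,C,E,F}  = {B,C,F} ∪ {B,E,F}
  {A,B,D,E,F}  = {A,D,E} ∪ {B,E,F}
  (now 15)
Round 3: +7 →
  {C}  = X∖{A,B,D,E,F}
  {A,D}  = X∖{B,C,E,F}
  {A,E}  = {E} ∪ {A}
  {B,F}  = X∖{A,C,D,E}
  {C,D}  = X∖{A,B,E,F}
  {D,E}  = X∖{A,B,C,F}
  {A,B,C,E,F}  = {B,C,F} ∪ {A,B,E,F}
  (now 22)
Round 4: +9 →
  {D}  = X∖{A,B,C,E,F}
  {A,C}  = {C} ∪ {A}
  {C,E}  = {E} ∪ {C}
  {A,B,F}  = {B,F} ∪ {A}
  {A,C,E}  = {A,E} ∪ {C}
  {C,D,E}  = {C,D} ∪ {D,E}
  {A,B,D,F}  = {A,D} ∪ {B,F}
  {B,C,D,F}  = X∖{A,E}
  {B,D,E,F}  = {D,E} ∪ {B,F}
  (now 31)
Round 5 adds 1:
  {B,D,F}  = X∖{A,C,E}
  (now 32)
Round 6: closed — nothing new.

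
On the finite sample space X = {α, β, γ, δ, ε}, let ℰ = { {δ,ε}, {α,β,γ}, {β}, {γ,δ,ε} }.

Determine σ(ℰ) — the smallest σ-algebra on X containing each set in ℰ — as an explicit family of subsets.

Seed the family with ℰ together with ∅ and X: { {}, {β}, {δ,ε}, {α,β,γ}, {γ,δ,ε}, X }.
Round 1: +4 →
  {α,β}  = {γ,δ,ε}ᶜ
  {β,δ,ε}  = {δ,ε} ∪ {β}
  {α,γ,δ,ε}  = {β}ᶜ
  {β,γ,δ,ε}  = {γ,δ,ε} ∪ {β}
  [10 total]
Round 2 adds 3:
  {α}  = {β,γ,δ,ε}ᶜ
  {α,γ}  = {β,δ,ε}ᶜ
  {α,β,δ,ε}  = {α,β} ∪ {δ,ε}
  [13 total]
Round 3 (2 new):
  {γ}  = {α,β,δ,ε}ᶜ
  {α,δ,ε}  = {δ,ε} ∪ {α}
  [15 total]
Round 4 (1 new):
  {β,γ}  = {α,δ,ε}ᶜ
  [16 total]
Round 5: stable.

Hence σ(ℰ) has 16 members: { {}, {α}, {β}, {γ}, {α,β}, {α,γ}, {β,γ}, {δ,ε}, {α,β,γ}, {α,δ,ε}, {β,δ,ε}, {γ,δ,ε}, {α,β,δ,ε}, {α,γ,δ,ε}, {β,γ,δ,ε}, X }.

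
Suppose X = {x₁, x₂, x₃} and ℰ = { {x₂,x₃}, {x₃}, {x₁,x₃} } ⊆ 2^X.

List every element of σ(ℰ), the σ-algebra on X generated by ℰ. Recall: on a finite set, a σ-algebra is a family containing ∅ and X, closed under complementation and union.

|σ(ℰ)| = 8.  σ(ℰ) = { {}, {x₁}, {x₂}, {x₃}, {x₁,x₂}, {x₁,x₃}, {x₂,x₃}, X }

Derivation:
Initial family (5 sets): { {}, {x₃}, {x₁,x₃}, {x₂,x₃}, X }.
Round 1: +3 →
  {x₁}  = X∖{x₂,x₃}
  {x₂}  = X∖{x₁,x₃}
  {x₁,x₂}  = X∖{x₃}
After Round 2 the family is unchanged; done.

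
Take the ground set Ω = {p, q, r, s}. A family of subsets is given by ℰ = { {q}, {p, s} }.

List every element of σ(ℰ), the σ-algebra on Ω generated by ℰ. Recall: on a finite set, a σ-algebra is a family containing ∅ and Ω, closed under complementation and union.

Initial family (4 sets): { {}, {q}, {p, s}, Ω }.
Pass 1. New:
  {q, r}  = complement {p, s}
  {p, q, s}  = {q} ∪ {p, s}
  {p, r, s}  = complement {q}
  |family| = 7
Pass 2: 1 new —
  {r}  = complement {p, q, s}
  |family| = 8
Pass 3 adds nothing — fixpoint reached.

Hence σ(ℰ) has 8 members: { {}, {q}, {r}, {p, s}, {q, r}, {p, q, s}, {p, r, s}, Ω }.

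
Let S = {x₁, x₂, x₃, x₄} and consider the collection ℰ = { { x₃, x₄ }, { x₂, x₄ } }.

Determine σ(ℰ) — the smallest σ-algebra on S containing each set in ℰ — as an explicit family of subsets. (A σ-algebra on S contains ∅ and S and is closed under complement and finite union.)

Start: ℰ ∪ {∅, S} = { ∅, { x₂, x₄ }, { x₃, x₄ }, S }.
Step 1: 3 new —
  { x₁, x₂ }  = complement { x₃, x₄ }
  { x₁, x₃ }  = complement { x₂, x₄ }
  { x₂, x₃, x₄ }  = { x₃, x₄ } ∪ { x₂, x₄ }
  |family| = 7
Step 2 adds 4:
  { x₁ }  = complement { x₂, x₃, x₄ }
  { x₁, x₂, x₃ }  = { x₁, x₂ } ∪ { x₁, x₃ }
  { x₁, x₂, x₄ }  = { x₁, x₂ } ∪ { x₂, x₄ }
  { x₁, x₃, x₄ }  = { x₃, x₄ } ∪ { x₁, x₃ }
  |family| = 11
Step 3 (3 new):
  { x₂ }  = complement { x₁, x₃, x₄ }
  { x₃ }  = complement { x₁, x₂, x₄ }
  { x₄ }  = complement { x₁, x₂, x₃ }
  |family| = 14
Step 4. New:
  { x₁, x₄ }  = { x₄ } ∪ { x₁ }
  { x₂, x₃ }  = { x₃ } ∪ { x₂ }
  |family| = 16
Step 5: no new sets; the family is a σ-algebra.

Hence σ(ℰ) has 16 members: { ∅, { x₁ }, { x₂ }, { x₃ }, { x₄ }, { x₁, x₂ }, { x₁, x₃ }, { x₁, x₄ }, { x₂, x₃ }, { x₂, x₄ }, { x₃, x₄ }, { x₁, x₂, x₃ }, { x₁, x₂, x₄ }, { x₁, x₃, x₄ }, { x₂, x₃, x₄ }, S }.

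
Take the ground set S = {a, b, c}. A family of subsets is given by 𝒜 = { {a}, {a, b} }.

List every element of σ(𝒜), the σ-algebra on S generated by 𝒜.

Initial family (4 sets): { {}, {a}, {a, b}, S }.
Pass 1: 2 new —
  {c}  = {a, b}ᶜ
  {b, c}  = {a}ᶜ
  |family| = 6
Pass 2: +1 →
  {a, c}  = {c} ∪ {a}
  |family| = 7
Pass 3: 1 new —
  {b}  = {a, c}ᶜ
  |family| = 8
Pass 4: closed — nothing new.

|σ(𝒜)| = 8.  σ(𝒜) = { {}, {a}, {b}, {c}, {a, b}, {a, c}, {b, c}, S }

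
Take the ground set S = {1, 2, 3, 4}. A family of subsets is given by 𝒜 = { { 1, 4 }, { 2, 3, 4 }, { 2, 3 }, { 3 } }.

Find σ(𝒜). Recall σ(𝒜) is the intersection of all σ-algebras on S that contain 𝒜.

Start: 𝒜 ∪ {∅, S} = { {  }, { 3 }, { 1, 4 }, { 2, 3 }, { 2, 3, 4 }, S }.
Round 1 (3 new):
  { 1 }  = S∖{ 2, 3, 4 }
  { 1, 2, 4 }  = S∖{ 3 }
  { 1, 3, 4 }  = { 3 } ∪ { 1, 4 }
  (now 9)
Round 2 (3 new):
  { 2 }  = S∖{ 1, 3, 4 }
  { 1, 3 }  = { 3 } ∪ { 1 }
  { 1, 2, 3 }  = { 2, 3 } ∪ { 1 }
  (now 12)
Round 3: 3 new —
  { 4 }  = S∖{ 1, 2, 3 }
  { 1, 2 }  = { 2 } ∪ { 1 }
  { 2, 4 }  = S∖{ 1, 3 }
  (now 15)
Round 4 (1 new):
  { 3, 4 }  = S∖{ 1, 2 }
  (now 16)
Round 5: stable.

|σ(𝒜)| = 16.  σ(𝒜) = { {  }, { 1 }, { 2 }, { 3 }, { 4 }, { 1, 2 }, { 1, 3 }, { 1, 4 }, { 2, 3 }, { 2, 4 }, { 3, 4 }, { 1, 2, 3 }, { 1, 2, 4 }, { 1, 3, 4 }, { 2, 3, 4 }, S }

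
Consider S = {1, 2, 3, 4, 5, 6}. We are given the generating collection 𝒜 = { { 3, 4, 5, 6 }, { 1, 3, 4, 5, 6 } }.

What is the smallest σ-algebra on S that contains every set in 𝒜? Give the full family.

|σ(𝒜)| = 8.  σ(𝒜) = { {  }, { 1 }, { 2 }, { 1, 2 }, { 3, 4, 5, 6 }, { 1, 3, 4, 5, 6 }, { 2, 3, 4, 5, 6 }, S }

Trace:
Seed the family with 𝒜 together with ∅ and S: { {  }, { 3, 4, 5, 6 }, { 1, 3, 4, 5, 6 }, S }.
Pass 1: +2 →
  { 2 }  = complement { 1, 3, 4, 5, 6 }
  { 1, 2 }  = complement { 3, 4, 5, 6 }
  — 6 sets.
Pass 2: 1 new —
  { 2, 3, 4, 5, 6 }  = { 3, 4, 5, 6 } ∪ { 2 }
  — 7 sets.
Pass 3 (1 new):
  { 1 }  = complement { 2, 3, 4, 5, 6 }
  — 8 sets.
Pass 4 adds nothing — fixpoint reached.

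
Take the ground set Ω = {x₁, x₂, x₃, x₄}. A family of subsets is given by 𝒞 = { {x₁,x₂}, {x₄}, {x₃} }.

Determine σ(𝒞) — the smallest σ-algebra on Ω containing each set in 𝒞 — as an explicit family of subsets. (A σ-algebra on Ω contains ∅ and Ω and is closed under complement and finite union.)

|σ(𝒞)| = 8.  σ(𝒞) = { {}, {x₃}, {x₄}, {x₁,x₂}, {x₃,x₄}, {x₁,x₂,x₃}, {x₁,x₂,x₄}, Ω }

Working:
Seed the family with 𝒞 together with ∅ and Ω: { {}, {x₃}, {x₄}, {x₁,x₂}, Ω }.
Step 1: +3 →
  {x₃,x₄}  = Ω∖{x₁,x₂}
  {x₁,x₂,x₃}  = Ω∖{x₄}
  {x₁,x₂,x₄}  = Ω∖{x₃}
  — 8 sets.
Step 2: closed — nothing new.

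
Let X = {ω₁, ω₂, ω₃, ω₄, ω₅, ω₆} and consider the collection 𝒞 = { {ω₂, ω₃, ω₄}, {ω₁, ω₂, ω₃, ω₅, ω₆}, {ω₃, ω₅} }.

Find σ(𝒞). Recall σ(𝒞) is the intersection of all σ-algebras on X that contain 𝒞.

Start: 𝒞 ∪ {∅, X} = { {}, {ω₃, ω₅}, {ω₂, ω₃, ω₄}, {ω₁, ω₂, ω₃, ω₅, ω₆}, X }.
Pass 1: +4 →
  {ω₄}  = complement {ω₁, ω₂, ω₃, ω₅, ω₆}
  {ω₁, ω₅, ω₆}  = complement {ω₂, ω₃, ω₄}
  {ω₁, ω₂, ω₄, ω₆}  = complement {ω₃, ω₅}
  {ω₂, ω₃, ω₄, ω₅}  = {ω₂, ω₃, ω₄} ∪ {ω₃, ω₅}
  |family| = 9
Pass 2 adds 6:
  {ω₁, ω₆}  = complement {ω₂, ω₃, ω₄, ω₅}
  {ω₃, ω₄, ω₅}  = {ω₄} ∪ {ω₃, ω₅}
  {ω₁, ω₃, ω₅, ω₆}  = {ω₁, ω₅, ω₆} ∪ {ω₃, ω₅}
  {ω₁, ω₄, ω₅, ω₆}  = {ω₁, ω₅, ω₆} ∪ {ω₄}
  {ω₁, ω₂, ω₃, ω₄, ω₆}  = {ω₁, ω₂, ω₄, ω₆} ∪ {ω₂, ω₃, ω₄}
  {ω₁, ω₂, ω₄, ω₅, ω₆}  = {ω₁, ω₂, ω₄, ω₆} ∪ {ω₁, ω₅, ω₆}
  |family| = 15
Pass 3 (7 new):
  {ω₃}  = complement {ω₁, ω₂, ω₄, ω₅, ω₆}
  {ω₅}  = complement {ω₁, ω₂, ω₃, ω₄, ω₆}
  {ω₂, ω₃}  = complement {ω₁, ω₄, ω₅, ω₆}
  {ω₂, ω₄}  = complement {ω₁, ω₃, ω₅, ω₆}
  {ω₁, ω₂, ω₆}  = complement {ω₃, ω₄, ω₅}
  {ω₁, ω₄, ω₆}  = {ω₁, ω₆} ∪ {ω₄}
  {ω₁, ω₃, ω₄, ω₅, ω₆}  = {ω₁, ω₃, ω₅, ω₆} ∪ {ω₃, ω₄, ω₅}
  |family| = 22
Pass 4. New:
  {ω₂}  = complement {ω₁, ω₃, ω₄, ω₅, ω₆}
  {ω₃, ω₄}  = {ω₃} ∪ {ω₄}
  {ω₄, ω₅}  = {ω₅} ∪ {ω₄}
  {ω₁, ω₃, ω₆}  = {ω₁, ω₆} ∪ {ω₃}
  {ω₂, ω₃, ω₅}  = complement {ω₁, ω₄, ω₆}
  {ω₂, ω₄, ω₅}  = {ω₂, ω₄} ∪ {ω₅}
  {ω₁, ω₂, ω₃, ω₆}  = {ω₁, ω₆} ∪ {ω₂, ω₃}
  {ω₁, ω₂, ω₅, ω₆}  = {ω₁, ω₅, ω₆} ∪ {ω₁, ω₂, ω₆}
  {ω₁, ω₃, ω₄, ω₆}  = {ω₁, ω₄, ω₆} ∪ {ω₃}
  |family| = 31
Pass 5 adds 1:
  {ω₂, ω₅}  = complement {ω₁, ω₃, ω₄, ω₆}
  |family| = 32
Pass 6: already closed under ᶜ and ∪.

Hence σ(𝒞) has 32 members: { {}, {ω₂}, {ω₃}, {ω₄}, {ω₅}, {ω₁, ω₆}, {ω₂, ω₃}, {ω₂, ω₄}, {ω₂, ω₅}, {ω₃, ω₄}, {ω₃, ω₅}, {ω₄, ω₅}, {ω₁, ω₂, ω₆}, {ω₁, ω₃, ω₆}, {ω₁, ω₄, ω₆}, {ω₁, ω₅, ω₆}, {ω₂, ω₃, ω₄}, {ω₂, ω₃, ω₅}, {ω₂, ω₄, ω₅}, {ω₃, ω₄, ω₅}, {ω₁, ω₂, ω₃, ω₆}, {ω₁, ω₂, ω₄, ω₆}, {ω₁, ω₂, ω₅, ω₆}, {ω₁, ω₃, ω₄, ω₆}, {ω₁, ω₃, ω₅, ω₆}, {ω₁, ω₄, ω₅, ω₆}, {ω₂, ω₃, ω₄, ω₅}, {ω₁, ω₂, ω₃, ω₄, ω₆}, {ω₁, ω₂, ω₃, ω₅, ω₆}, {ω₁, ω₂, ω₄, ω₅, ω₆}, {ω₁, ω₃, ω₄, ω₅, ω₆}, X }.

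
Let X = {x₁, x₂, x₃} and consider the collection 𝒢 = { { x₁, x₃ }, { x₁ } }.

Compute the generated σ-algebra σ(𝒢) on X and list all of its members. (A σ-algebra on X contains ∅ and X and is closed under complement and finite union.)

Answer: σ(𝒢) = { ∅, { x₁ }, { x₂ }, { x₃ }, { x₁, x₂ }, { x₁, x₃ }, { x₂, x₃ }, X }

Working:
Initial family (4 sets): { ∅, { x₁ }, { x₁, x₃ }, X }.
Pass 1. New:
  { x₂ }  = ᶜ of { x₁, x₃ }
  { x₂, x₃ }  = ᶜ of { x₁ }
  |family| = 6
Pass 2: +1 →
  { x₁, x₂ }  = { x₂ } ∪ { x₁ }
  |family| = 7
Pass 3 adds 1:
  { x₃ }  = ᶜ of { x₁, x₂ }
  |family| = 8
Pass 4 adds nothing — fixpoint reached.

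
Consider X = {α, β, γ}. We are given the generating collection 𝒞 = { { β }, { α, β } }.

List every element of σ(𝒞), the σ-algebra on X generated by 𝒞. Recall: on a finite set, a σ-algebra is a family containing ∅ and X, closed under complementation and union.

Seed the family with 𝒞 together with ∅ and X: { {  }, { β }, { α, β }, X }.
Pass 1. New:
  { γ }  = ᶜ of { α, β }
  { α, γ }  = ᶜ of { β }
  |family| = 6
Pass 2 adds 1:
  { β, γ }  = { γ } ∪ { β }
  |family| = 7
Pass 3 adds 1:
  { α }  = ᶜ of { β, γ }
  |family| = 8
Pass 4: already closed under ᶜ and ∪.

|σ(𝒞)| = 8.  σ(𝒞) = { {  }, { α }, { β }, { γ }, { α, β }, { α, γ }, { β, γ }, X }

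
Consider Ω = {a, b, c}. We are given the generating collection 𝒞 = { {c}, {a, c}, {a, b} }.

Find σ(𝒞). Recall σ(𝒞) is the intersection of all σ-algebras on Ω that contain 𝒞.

Answer: σ(𝒞) = { ∅, {a}, {b}, {c}, {a, b}, {a, c}, {b, c}, Ω }

Trace:
Begin from { ∅, {c}, {a, b}, {a, c}, Ω } (that is, 𝒞 plus ∅ and Ω).
Pass 1: +1 →
  {b}  = Ω∖{a, c}
  — 6 sets.
Pass 2: 1 new —
  {b, c}  = {c} ∪ {b}
  — 7 sets.
Pass 3 (1 new):
  {a}  = Ω∖{b, c}
  — 8 sets.
Pass 4: already closed under ᶜ and ∪.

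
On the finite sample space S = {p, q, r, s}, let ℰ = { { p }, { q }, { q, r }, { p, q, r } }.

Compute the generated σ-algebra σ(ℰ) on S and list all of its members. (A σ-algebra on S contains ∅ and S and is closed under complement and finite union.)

σ(ℰ) = { {}, { p }, { q }, { r }, { s }, { p, q }, { p, r }, { p, s }, { q, r }, { q, s }, { r, s }, { p, q, r }, { p, q, s }, { p, r, s }, { q, r, s }, S }

Trace:
Start: ℰ ∪ {∅, S} = { {}, { p }, { q }, { q, r }, { p, q, r }, S }.
Pass 1. New:
  { s }  = ᶜ of { p, q, r }
  { p, q }  = { q } ∪ { p }
  { p, s }  = ᶜ of { q, r }
  { p, r, s }  = ᶜ of { q }
  { q, r, s }  = ᶜ of { p }
  [11 total]
Pass 2 adds 3:
  { q, s }  = { q } ∪ { s }
  { r, s }  = ᶜ of { p, q }
  { p, q, s }  = { p, q } ∪ { p, s }
  [14 total]
Pass 3 adds 2:
  { r }  = ᶜ of { p, q, s }
  { p, r }  = ᶜ of { q, s }
  [16 total]
After Pass 4 the family is unchanged; done.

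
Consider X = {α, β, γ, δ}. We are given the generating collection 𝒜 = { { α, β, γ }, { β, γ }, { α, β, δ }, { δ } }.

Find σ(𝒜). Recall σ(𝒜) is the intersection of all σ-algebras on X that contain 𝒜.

Answer: σ(𝒜) = { {  }, { α }, { β }, { γ }, { δ }, { α, β }, { α, γ }, { α, δ }, { β, γ }, { β, δ }, { γ, δ }, { α, β, γ }, { α, β, δ }, { α, γ, δ }, { β, γ, δ }, X }

Check:
Begin from { {  }, { δ }, { β, γ }, { α, β, γ }, { α, β, δ }, X } (that is, 𝒜 plus ∅ and X).
Round 1: +3 →
  { γ }  = { α, β, δ }ᶜ
  { α, δ }  = { β, γ }ᶜ
  { β, γ, δ }  = { β, γ } ∪ { δ }
  |family| = 9
Round 2. New:
  { α }  = { β, γ, δ }ᶜ
  { γ, δ }  = { γ } ∪ { δ }
  { α, γ, δ }  = { γ } ∪ { α, δ }
  |family| = 12
Round 3. New:
  { β }  = { α, γ, δ }ᶜ
  { α, β }  = { γ, δ }ᶜ
  { α, γ }  = { γ } ∪ { α }
  |family| = 15
Round 4: +1 →
  { β, δ }  = { α, γ }ᶜ
  |family| = 16
Round 5: already closed under ᶜ and ∪.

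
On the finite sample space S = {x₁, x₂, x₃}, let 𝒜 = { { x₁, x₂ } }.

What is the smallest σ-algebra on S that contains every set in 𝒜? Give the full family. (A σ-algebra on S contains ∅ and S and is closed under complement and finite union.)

Begin from { ∅, { x₁, x₂ }, S } (that is, 𝒜 plus ∅ and S).
Iteration 1: +1 →
  { x₃ }  = S∖{ x₁, x₂ }
  |family| = 4
Iteration 2: already closed under ᶜ and ∪.

|σ(𝒜)| = 4.  σ(𝒜) = { ∅, { x₃ }, { x₁, x₂ }, S }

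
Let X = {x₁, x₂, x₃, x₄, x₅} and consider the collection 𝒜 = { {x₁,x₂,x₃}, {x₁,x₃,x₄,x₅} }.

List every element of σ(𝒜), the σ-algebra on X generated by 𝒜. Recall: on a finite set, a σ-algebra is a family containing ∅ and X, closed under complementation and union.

|σ(𝒜)| = 8.  σ(𝒜) = { ∅, {x₂}, {x₁,x₃}, {x₄,x₅}, {x₁,x₂,x₃}, {x₂,x₄,x₅}, {x₁,x₃,x₄,x₅}, X }

Check:
Start: 𝒜 ∪ {∅, X} = { ∅, {x₁,x₂,x₃}, {x₁,x₃,x₄,x₅}, X }.
Iteration 1. New:
  {x₂}  = complement {x₁,x₃,x₄,x₅}
  {x₄,x₅}  = complement {x₁,x₂,x₃}
Iteration 2. New:
  {x₂,x₄,x₅}  = {x₄,x₅} ∪ {x₂}
Iteration 3. New:
  {x₁,x₃}  = complement {x₂,x₄,x₅}
Iteration 4: closed — nothing new.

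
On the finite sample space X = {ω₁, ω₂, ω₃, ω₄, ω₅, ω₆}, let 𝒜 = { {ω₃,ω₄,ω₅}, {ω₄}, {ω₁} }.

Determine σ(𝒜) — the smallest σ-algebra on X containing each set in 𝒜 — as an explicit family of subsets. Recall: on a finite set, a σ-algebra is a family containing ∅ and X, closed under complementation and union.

Begin from { {}, {ω₁}, {ω₄}, {ω₃,ω₄,ω₅}, X } (that is, 𝒜 plus ∅ and X).
Step 1 adds 5:
  {ω₁,ω₄}  = {ω₄} ∪ {ω₁}
  {ω₁,ω₂,ω₆}  = X∖{ω₃,ω₄,ω₅}
  {ω₁,ω₃,ω₄,ω₅}  = {ω₃,ω₄,ω₅} ∪ {ω₁}
  {ω₁,ω₂,ω₃,ω₅,ω₆}  = X∖{ω₄}
  {ω₂,ω₃,ω₄,ω₅,ω₆}  = X∖{ω₁}
  [10 total]
Step 2. New:
  {ω₂,ω₆}  = X∖{ω₁,ω₃,ω₄,ω₅}
  {ω₁,ω₂,ω₄,ω₆}  = {ω₁,ω₄} ∪ {ω₁,ω₂,ω₆}
  {ω₂,ω₃,ω₅,ω₆}  = X∖{ω₁,ω₄}
  [13 total]
Step 3. New:
  {ω₃,ω₅}  = X∖{ω₁,ω₂,ω₄,ω₆}
  {ω₂,ω₄,ω₆}  = {ω₄} ∪ {ω₂,ω₆}
  [15 total]
Step 4 (1 new):
  {ω₁,ω₃,ω₅}  = X∖{ω₂,ω₄,ω₆}
  [16 total]
Step 5: stable.

|σ(𝒜)| = 16.  σ(𝒜) = { {}, {ω₁}, {ω₄}, {ω₁,ω₄}, {ω₂,ω₆}, {ω₃,ω₅}, {ω₁,ω₂,ω₆}, {ω₁,ω₃,ω₅}, {ω₂,ω₄,ω₆}, {ω₃,ω₄,ω₅}, {ω₁,ω₂,ω₄,ω₆}, {ω₁,ω₃,ω₄,ω₅}, {ω₂,ω₃,ω₅,ω₆}, {ω₁,ω₂,ω₃,ω₅,ω₆}, {ω₂,ω₃,ω₄,ω₅,ω₆}, X }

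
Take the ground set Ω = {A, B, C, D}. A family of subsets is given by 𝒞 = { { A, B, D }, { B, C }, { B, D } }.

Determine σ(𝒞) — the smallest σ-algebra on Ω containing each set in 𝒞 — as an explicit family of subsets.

Take S₀ = 𝒞 ∪ {∅, Ω} = { {}, { B, C }, { B, D }, { A, B, D }, Ω }.
Round 1: 4 new —
  { C }  = ᶜ of { A, B, D }
  { A, C }  = ᶜ of { B, D }
  { A, D }  = ᶜ of { B, C }
  { B, C, D }  = { B, C } ∪ { B, D }
  |family| = 9
Round 2: 3 new —
  { A }  = ᶜ of { B, C, D }
  { A, B, C }  = { B, C } ∪ { A, C }
  { A, C, D }  = { C } ∪ { A, D }
  |family| = 12
Round 3 (2 new):
  { B }  = ᶜ of { A, C, D }
  { D }  = ᶜ of { A, B, C }
  |family| = 14
Round 4: 2 new —
  { A, B }  = { B } ∪ { A }
  { C, D }  = { C } ∪ { D }
  |family| = 16
Round 5: no new sets; the family is a σ-algebra.

Hence σ(𝒞) has 16 members: { {}, { A }, { B }, { C }, { D }, { A, B }, { A, C }, { A, D }, { B, C }, { B, D }, { C, D }, { A, B, C }, { A, B, D }, { A, C, D }, { B, C, D }, Ω }.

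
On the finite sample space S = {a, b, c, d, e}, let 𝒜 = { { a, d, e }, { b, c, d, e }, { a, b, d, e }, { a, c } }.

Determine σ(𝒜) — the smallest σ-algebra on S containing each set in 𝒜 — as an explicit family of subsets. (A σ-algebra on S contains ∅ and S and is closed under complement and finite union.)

Begin from { ∅, { a, c }, { a, d, e }, { a, b, d, e }, { b, c, d, e }, S } (that is, 𝒜 plus ∅ and S).
Round 1 (5 new):
  { a }  = S∖{ b, c, d, e }
  { c }  = S∖{ a, b, d, e }
  { b, c }  = S∖{ a, d, e }
  { b, d, e }  = S∖{ a, c }
  { a, c, d, e }  = { a, d, e } ∪ { a, c }
  — 11 sets.
Round 2: +2 →
  { b }  = S∖{ a, c, d, e }
  { a, b, c }  = { b, c } ∪ { a, c }
  — 13 sets.
Round 3 adds 2:
  { a, b }  = { b } ∪ { a }
  { d, e }  = S∖{ a, b, c }
  — 15 sets.
Round 4: +1 →
  { c, d, e }  = S∖{ a, b }
  — 16 sets.
Round 5: already closed under ᶜ and ∪.

Hence σ(𝒜) has 16 members: { ∅, { a }, { b }, { c }, { a, b }, { a, c }, { b, c }, { d, e }, { a, b, c }, { a, d, e }, { b, d, e }, { c, d, e }, { a, b, d, e }, { a, c, d, e }, { b, c, d, e }, S }.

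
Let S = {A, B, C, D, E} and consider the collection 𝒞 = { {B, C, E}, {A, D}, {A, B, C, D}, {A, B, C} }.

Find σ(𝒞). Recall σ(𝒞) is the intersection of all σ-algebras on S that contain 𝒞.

Answer: σ(𝒞) = { ∅, {A}, {D}, {E}, {A, D}, {A, E}, {B, C}, {D, E}, {A, B, C}, {A, D, E}, {B, C, D}, {B, C, E}, {A, B, C, D}, {A, B, C, E}, {B, C, D, E}, S }

Trace:
Start: 𝒞 ∪ {∅, S} = { ∅, {A, D}, {A, B, C}, {B, C, E}, {A, B, C, D}, S }.
Pass 1: 3 new —
  {E}  = complement {A, B, C, D}
  {D, E}  = complement {A, B, C}
  {A, B, C, E}  = {B, C, E} ∪ {A, B, C}
Pass 2. New:
  {D}  = complement {A, B, C, E}
  {A, D, E}  = {E} ∪ {A, D}
  {B, C, D, E}  = {D, E} ∪ {B, C, E}
Pass 3 (2 new):
  {A}  = complement {B, C, D, E}
  {B, C}  = complement {A, D, E}
Pass 4 (2 new):
  {A, E}  = {E} ∪ {A}
  {B, C, D}  = {B, C} ∪ {D}
Pass 5: already closed under ᶜ and ∪.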